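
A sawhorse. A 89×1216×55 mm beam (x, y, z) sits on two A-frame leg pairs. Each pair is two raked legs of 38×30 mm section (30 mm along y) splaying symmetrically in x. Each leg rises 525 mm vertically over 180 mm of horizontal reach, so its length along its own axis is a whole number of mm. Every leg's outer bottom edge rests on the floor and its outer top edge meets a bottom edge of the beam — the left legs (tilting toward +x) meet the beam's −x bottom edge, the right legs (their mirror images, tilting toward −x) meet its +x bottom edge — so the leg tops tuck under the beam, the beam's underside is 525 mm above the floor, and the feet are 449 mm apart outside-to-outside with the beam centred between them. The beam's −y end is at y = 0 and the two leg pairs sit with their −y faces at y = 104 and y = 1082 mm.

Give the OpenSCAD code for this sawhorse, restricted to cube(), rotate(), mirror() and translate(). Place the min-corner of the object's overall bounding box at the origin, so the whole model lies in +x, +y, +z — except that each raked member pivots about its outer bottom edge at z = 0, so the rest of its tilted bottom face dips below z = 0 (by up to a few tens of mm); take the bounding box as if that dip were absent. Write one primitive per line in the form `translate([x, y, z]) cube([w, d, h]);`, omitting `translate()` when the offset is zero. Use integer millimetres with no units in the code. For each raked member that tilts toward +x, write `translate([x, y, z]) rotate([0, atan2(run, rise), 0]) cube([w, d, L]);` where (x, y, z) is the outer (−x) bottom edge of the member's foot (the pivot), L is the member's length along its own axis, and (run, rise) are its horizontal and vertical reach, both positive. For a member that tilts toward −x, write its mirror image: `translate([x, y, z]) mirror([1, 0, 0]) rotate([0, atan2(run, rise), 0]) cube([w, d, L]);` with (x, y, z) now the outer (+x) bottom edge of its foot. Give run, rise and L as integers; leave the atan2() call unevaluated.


translate([180, 0, 525]) cube([89, 1216, 55]);
translate([0, 104, 0]) rotate([0, atan2(180, 525), 0]) cube([38, 30, 555]);
translate([449, 104, 0]) mirror([1, 0, 0]) rotate([0, atan2(180, 525), 0]) cube([38, 30, 555]);
translate([0, 1082, 0]) rotate([0, atan2(180, 525), 0]) cube([38, 30, 555]);
translate([449, 1082, 0]) mirror([1, 0, 0]) rotate([0, atan2(180, 525), 0]) cube([38, 30, 555]);


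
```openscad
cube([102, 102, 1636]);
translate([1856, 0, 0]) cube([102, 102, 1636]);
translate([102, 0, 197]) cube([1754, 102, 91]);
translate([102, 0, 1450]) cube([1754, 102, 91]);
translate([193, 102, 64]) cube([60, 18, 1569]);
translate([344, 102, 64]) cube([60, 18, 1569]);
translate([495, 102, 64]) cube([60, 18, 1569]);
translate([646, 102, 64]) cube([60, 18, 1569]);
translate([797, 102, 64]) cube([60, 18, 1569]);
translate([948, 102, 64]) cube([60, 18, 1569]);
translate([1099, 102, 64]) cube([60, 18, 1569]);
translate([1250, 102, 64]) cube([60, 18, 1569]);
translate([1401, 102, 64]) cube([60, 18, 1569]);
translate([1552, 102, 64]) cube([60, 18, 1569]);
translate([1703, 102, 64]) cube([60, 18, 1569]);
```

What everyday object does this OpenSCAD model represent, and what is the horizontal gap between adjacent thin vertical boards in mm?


A fence section. The picket gap is 91 mm.

Two posts, two rails, 11 pickets — a fence section. Span 1754 mm holds 11 pickets of 60 mm with 12 equal gaps: ⌊(1754 − 11·60) / 12⌋ = 91 mm.


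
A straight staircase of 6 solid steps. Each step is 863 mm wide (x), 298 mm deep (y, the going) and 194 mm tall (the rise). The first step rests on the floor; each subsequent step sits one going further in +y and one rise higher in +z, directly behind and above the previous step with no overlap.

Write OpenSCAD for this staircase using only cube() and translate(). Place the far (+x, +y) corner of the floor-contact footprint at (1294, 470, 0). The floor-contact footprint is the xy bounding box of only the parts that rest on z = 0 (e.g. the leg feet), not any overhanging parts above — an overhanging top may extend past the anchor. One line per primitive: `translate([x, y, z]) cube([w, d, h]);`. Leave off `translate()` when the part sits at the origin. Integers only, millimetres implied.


translate([431, 172, 0]) cube([863, 298, 194]);
translate([431, 470, 194]) cube([863, 298, 194]);
translate([431, 768, 388]) cube([863, 298, 194]);
translate([431, 1066, 582]) cube([863, 298, 194]);
translate([431, 1364, 776]) cube([863, 298, 194]);
translate([431, 1662, 970]) cube([863, 298, 194]);


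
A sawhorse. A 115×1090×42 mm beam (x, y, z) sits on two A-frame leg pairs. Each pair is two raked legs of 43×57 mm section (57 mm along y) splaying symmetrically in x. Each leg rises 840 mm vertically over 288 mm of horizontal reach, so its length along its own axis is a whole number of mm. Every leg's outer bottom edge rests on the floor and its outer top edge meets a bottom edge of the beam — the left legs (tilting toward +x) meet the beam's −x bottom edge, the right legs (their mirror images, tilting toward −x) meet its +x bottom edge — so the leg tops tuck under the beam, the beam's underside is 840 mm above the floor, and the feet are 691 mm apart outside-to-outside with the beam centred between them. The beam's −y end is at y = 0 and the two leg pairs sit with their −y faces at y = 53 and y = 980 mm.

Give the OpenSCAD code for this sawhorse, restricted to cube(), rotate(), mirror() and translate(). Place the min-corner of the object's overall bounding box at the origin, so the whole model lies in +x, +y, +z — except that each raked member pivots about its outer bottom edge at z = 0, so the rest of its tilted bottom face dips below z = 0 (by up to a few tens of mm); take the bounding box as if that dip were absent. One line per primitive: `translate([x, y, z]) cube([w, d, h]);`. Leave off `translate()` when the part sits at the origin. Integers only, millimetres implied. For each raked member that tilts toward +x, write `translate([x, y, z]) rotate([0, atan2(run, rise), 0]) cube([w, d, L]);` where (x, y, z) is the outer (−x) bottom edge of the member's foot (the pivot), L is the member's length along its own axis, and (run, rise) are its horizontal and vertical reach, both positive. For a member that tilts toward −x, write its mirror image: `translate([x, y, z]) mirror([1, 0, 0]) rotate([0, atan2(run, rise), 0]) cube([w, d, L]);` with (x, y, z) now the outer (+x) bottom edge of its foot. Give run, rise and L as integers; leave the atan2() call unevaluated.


translate([288, 0, 840]) cube([115, 1090, 42]);
translate([0, 53, 0]) rotate([0, atan2(288, 840), 0]) cube([43, 57, 888]);
translate([691, 53, 0]) mirror([1, 0, 0]) rotate([0, atan2(288, 840), 0]) cube([43, 57, 888]);
translate([0, 980, 0]) rotate([0, atan2(288, 840), 0]) cube([43, 57, 888]);
translate([691, 980, 0]) mirror([1, 0, 0]) rotate([0, atan2(288, 840), 0]) cube([43, 57, 888]);


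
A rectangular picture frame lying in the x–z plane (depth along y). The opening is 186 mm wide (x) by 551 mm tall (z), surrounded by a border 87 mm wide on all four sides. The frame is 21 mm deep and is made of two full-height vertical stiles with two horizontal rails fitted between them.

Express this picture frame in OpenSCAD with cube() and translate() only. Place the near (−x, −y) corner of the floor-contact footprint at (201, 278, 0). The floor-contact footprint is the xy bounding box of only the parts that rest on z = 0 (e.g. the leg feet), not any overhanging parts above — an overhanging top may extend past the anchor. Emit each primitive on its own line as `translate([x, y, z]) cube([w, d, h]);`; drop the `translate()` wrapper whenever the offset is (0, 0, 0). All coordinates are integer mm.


translate([201, 278, 0]) cube([87, 21, 725]);
translate([474, 278, 0]) cube([87, 21, 725]);
translate([288, 278, 0]) cube([186, 21, 87]);
translate([288, 278, 638]) cube([186, 21, 87]);


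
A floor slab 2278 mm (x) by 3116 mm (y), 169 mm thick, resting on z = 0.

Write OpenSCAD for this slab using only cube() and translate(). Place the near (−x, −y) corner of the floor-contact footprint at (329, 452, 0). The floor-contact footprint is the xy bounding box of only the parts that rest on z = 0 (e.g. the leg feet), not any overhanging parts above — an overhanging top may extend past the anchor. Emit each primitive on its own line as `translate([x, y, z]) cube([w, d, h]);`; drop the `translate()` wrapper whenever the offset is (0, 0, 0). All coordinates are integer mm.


translate([329, 452, 0]) cube([2278, 3116, 169]);


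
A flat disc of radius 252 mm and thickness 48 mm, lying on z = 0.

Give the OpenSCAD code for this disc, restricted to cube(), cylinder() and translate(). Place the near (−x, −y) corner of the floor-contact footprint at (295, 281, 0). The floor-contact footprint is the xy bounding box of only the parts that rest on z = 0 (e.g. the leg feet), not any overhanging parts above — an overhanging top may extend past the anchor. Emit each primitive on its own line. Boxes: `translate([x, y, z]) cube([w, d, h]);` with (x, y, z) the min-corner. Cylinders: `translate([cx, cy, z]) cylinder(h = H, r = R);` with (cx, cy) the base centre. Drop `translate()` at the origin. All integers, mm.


translate([547, 533, 0]) cylinder(h = 48, r = 252);


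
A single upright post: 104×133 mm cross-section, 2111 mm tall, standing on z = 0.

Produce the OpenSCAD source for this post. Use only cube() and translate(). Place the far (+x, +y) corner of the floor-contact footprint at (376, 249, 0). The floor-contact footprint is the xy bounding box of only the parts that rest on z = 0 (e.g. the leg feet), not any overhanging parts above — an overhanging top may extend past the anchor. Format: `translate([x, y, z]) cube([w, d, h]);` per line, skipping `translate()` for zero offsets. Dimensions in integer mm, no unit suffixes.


translate([272, 116, 0]) cube([104, 133, 2111]);


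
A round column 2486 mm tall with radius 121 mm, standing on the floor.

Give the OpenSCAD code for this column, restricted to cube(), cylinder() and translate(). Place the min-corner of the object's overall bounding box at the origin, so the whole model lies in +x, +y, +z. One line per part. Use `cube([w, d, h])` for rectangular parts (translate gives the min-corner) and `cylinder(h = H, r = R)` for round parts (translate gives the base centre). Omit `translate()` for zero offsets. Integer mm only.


translate([121, 121, 0]) cylinder(h = 2486, r = 121);


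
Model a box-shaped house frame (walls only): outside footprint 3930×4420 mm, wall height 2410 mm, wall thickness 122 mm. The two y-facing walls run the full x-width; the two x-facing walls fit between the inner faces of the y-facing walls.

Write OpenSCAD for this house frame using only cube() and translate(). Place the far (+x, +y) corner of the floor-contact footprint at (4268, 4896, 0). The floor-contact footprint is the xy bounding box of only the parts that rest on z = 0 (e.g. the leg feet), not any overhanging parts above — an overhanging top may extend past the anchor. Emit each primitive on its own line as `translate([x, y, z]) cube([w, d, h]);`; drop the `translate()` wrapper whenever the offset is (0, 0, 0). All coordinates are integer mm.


translate([338, 476, 0]) cube([3930, 122, 2410]);
translate([338, 4774, 0]) cube([3930, 122, 2410]);
translate([338, 598, 0]) cube([122, 4176, 2410]);
translate([4146, 598, 0]) cube([122, 4176, 2410]);


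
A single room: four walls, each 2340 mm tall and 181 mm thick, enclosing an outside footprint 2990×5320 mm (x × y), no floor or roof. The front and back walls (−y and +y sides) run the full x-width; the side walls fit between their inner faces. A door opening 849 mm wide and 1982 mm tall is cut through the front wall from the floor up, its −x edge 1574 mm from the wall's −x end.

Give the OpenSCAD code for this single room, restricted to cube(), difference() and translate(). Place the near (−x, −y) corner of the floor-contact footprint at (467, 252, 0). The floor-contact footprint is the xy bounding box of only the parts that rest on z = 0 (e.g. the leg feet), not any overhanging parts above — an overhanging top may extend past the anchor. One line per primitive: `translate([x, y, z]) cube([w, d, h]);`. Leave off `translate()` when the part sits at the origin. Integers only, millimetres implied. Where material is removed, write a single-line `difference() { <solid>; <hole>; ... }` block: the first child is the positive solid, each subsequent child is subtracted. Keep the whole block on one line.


difference() { translate([467, 252, 0]) cube([2990, 181, 2340]); translate([2041, 252, 0]) cube([849, 181, 1982]); }
translate([467, 5391, 0]) cube([2990, 181, 2340]);
translate([467, 433, 0]) cube([181, 4958, 2340]);
translate([3276, 433, 0]) cube([181, 4958, 2340]);


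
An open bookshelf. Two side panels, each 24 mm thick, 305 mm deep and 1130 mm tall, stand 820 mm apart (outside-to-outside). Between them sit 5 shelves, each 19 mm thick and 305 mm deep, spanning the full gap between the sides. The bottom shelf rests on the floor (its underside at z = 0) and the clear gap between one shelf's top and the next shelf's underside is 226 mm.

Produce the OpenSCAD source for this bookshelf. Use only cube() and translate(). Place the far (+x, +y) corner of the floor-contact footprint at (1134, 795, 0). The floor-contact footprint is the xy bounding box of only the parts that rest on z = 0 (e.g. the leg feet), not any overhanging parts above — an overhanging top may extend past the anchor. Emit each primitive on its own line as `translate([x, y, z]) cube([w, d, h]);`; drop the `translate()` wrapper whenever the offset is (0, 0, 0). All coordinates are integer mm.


translate([314, 490, 0]) cube([24, 305, 1130]);
translate([1110, 490, 0]) cube([24, 305, 1130]);
translate([338, 490, 0]) cube([772, 305, 19]);
translate([338, 490, 245]) cube([772, 305, 19]);
translate([338, 490, 490]) cube([772, 305, 19]);
translate([338, 490, 735]) cube([772, 305, 19]);
translate([338, 490, 980]) cube([772, 305, 19]);


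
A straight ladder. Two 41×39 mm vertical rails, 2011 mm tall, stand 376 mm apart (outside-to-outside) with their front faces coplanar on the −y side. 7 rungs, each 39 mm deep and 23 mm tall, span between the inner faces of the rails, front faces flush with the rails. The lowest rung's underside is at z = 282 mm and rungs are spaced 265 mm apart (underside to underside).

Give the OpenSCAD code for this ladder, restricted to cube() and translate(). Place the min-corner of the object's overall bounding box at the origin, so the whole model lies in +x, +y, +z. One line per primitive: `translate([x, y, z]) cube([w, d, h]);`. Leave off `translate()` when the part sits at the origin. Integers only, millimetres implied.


cube([41, 39, 2011]);
translate([335, 0, 0]) cube([41, 39, 2011]);
translate([41, 0, 282]) cube([294, 39, 23]);
translate([41, 0, 547]) cube([294, 39, 23]);
translate([41, 0, 812]) cube([294, 39, 23]);
translate([41, 0, 1077]) cube([294, 39, 23]);
translate([41, 0, 1342]) cube([294, 39, 23]);
translate([41, 0, 1607]) cube([294, 39, 23]);
translate([41, 0, 1872]) cube([294, 39, 23]);


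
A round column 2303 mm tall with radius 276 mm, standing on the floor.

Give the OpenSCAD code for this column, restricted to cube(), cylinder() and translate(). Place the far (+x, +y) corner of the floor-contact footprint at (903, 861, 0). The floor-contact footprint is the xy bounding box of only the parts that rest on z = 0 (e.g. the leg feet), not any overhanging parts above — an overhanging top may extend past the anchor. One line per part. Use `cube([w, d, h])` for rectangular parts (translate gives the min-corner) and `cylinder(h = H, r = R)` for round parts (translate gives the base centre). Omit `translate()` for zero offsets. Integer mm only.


translate([627, 585, 0]) cylinder(h = 2303, r = 276);


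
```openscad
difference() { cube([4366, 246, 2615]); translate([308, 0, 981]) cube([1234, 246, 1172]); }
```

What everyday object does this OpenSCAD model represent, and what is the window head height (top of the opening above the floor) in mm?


A wall with a window opening. The window head height is 2153 mm.

A wall with a rectangular opening subtracted — a window. Sill at z = 981, opening 1172 mm tall, so the head is at 981 + 1172 = 2153 mm.


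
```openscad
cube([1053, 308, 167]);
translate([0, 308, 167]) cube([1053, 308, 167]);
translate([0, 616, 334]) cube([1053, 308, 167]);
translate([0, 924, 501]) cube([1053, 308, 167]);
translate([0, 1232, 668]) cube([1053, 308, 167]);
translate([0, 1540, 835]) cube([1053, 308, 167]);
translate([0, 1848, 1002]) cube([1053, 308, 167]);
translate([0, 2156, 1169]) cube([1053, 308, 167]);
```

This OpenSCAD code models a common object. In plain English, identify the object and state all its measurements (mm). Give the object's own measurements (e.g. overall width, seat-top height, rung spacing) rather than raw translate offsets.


A straight staircase of 8 solid steps. Each step is 1053 mm wide (x), 308 mm deep (y, the going) and 167 mm tall (the rise). The first step rests on the floor; each subsequent step sits one going further in +y and one rise higher in +z, directly behind and above the previous step with no overlap.


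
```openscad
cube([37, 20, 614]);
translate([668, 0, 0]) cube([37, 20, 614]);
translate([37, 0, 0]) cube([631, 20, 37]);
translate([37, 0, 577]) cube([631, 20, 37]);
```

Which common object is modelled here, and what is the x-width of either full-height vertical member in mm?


A picture frame. The border width is 37 mm.

Four thin pieces enclosing a rectangular opening — a picture frame. The two full-height stiles are 614 mm tall; the top rail sits at z = 577 and is 37 mm tall, so the border above the opening is 614 − 577 = 37 mm, matching the stile x-width.


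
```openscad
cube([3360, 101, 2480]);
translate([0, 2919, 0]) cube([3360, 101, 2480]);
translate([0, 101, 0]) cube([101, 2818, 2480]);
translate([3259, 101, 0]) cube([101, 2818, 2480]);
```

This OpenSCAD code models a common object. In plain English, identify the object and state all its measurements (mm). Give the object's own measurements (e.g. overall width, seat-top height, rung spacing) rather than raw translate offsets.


The wall frame of a small rectangular building: four walls, each 2480 mm tall and 101 mm thick, enclosing a footprint 3360 mm (x) by 3020 mm (y) outside-to-outside, with no floor or roof. The front and back walls (the −y and +y sides) span the full width; the two side walls fit between them.


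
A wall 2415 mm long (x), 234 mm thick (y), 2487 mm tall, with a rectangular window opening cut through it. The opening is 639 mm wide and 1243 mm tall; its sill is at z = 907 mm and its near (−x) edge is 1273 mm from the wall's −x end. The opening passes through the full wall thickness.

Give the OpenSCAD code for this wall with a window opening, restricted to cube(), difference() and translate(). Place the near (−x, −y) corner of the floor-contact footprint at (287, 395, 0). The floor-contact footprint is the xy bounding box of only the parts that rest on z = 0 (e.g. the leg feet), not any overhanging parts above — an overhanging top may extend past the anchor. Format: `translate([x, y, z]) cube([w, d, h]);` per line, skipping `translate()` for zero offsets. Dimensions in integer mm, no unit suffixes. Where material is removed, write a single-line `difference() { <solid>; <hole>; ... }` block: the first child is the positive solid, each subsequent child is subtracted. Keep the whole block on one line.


difference() { translate([287, 395, 0]) cube([2415, 234, 2487]); translate([1560, 395, 907]) cube([639, 234, 1243]); }


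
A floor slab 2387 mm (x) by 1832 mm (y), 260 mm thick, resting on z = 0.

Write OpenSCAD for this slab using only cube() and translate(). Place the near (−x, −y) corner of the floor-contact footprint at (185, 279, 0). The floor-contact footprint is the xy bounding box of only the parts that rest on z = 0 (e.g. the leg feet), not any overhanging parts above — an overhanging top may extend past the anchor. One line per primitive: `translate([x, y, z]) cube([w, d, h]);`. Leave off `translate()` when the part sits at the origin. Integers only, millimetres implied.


translate([185, 279, 0]) cube([2387, 1832, 260]);


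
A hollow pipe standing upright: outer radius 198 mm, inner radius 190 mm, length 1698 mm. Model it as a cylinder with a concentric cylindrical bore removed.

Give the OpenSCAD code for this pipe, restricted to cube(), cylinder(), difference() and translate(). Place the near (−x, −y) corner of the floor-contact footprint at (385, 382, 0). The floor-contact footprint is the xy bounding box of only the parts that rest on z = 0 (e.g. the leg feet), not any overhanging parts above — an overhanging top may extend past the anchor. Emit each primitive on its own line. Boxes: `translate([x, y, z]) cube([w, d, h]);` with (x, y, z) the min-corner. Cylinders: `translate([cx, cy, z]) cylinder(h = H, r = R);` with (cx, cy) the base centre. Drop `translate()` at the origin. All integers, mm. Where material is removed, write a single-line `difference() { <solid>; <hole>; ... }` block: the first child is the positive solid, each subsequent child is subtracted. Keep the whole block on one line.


difference() { translate([583, 580, 0]) cylinder(h = 1698, r = 198); translate([583, 580, 0]) cylinder(h = 1698, r = 190); }


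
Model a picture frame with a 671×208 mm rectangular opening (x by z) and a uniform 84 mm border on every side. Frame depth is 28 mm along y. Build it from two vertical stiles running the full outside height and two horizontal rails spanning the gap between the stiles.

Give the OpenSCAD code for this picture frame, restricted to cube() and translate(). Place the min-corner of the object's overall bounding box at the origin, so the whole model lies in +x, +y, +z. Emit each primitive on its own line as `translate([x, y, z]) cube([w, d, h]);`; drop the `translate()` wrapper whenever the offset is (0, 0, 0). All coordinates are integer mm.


cube([84, 28, 376]);
translate([755, 0, 0]) cube([84, 28, 376]);
translate([84, 0, 0]) cube([671, 28, 84]);
translate([84, 0, 292]) cube([671, 28, 84]);


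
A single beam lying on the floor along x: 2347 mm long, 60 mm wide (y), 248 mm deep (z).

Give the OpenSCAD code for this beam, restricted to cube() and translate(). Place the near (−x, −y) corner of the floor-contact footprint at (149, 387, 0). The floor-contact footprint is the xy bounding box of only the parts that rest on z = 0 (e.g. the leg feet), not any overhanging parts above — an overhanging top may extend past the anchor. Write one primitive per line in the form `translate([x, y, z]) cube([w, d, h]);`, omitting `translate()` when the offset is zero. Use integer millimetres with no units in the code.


translate([149, 387, 0]) cube([2347, 60, 248]);


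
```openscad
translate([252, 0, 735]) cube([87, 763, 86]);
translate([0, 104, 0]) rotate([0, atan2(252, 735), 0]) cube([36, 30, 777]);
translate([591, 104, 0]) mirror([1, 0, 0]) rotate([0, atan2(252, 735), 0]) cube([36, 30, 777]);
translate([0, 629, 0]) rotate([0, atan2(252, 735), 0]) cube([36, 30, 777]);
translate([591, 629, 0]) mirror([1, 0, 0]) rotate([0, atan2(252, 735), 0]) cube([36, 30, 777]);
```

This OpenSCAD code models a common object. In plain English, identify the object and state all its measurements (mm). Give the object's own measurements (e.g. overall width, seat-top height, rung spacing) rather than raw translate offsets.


A sawhorse. A 87×763×86 mm beam (x, y, z) sits on two A-frame leg pairs. Each pair is two raked legs of 36×30 mm section (30 mm along y) splaying symmetrically in x. Each leg rises 735 mm vertically over 252 mm of horizontal reach and is 777 mm long along its own axis. Every leg's outer bottom edge rests on the floor and its outer top edge meets a bottom edge of the beam — the left legs (tilting toward +x) meet the beam's −x bottom edge, the right legs (their mirror images, tilting toward −x) meet its +x bottom edge — so the leg tops tuck under the beam, the beam's underside is 735 mm above the floor, and the feet are 591 mm apart outside-to-outside with the beam centred between them. The two leg pairs are set in 104 mm from either end of the beam.


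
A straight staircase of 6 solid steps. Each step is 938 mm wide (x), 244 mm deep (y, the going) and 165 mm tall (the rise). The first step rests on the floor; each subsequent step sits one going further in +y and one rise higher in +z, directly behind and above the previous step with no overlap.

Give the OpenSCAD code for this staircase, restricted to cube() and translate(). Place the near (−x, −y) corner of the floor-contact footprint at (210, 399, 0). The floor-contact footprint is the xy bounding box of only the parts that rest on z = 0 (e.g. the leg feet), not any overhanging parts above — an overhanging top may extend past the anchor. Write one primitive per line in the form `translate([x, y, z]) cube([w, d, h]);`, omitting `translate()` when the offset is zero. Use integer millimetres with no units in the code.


translate([210, 399, 0]) cube([938, 244, 165]);
translate([210, 643, 165]) cube([938, 244, 165]);
translate([210, 887, 330]) cube([938, 244, 165]);
translate([210, 1131, 495]) cube([938, 244, 165]);
translate([210, 1375, 660]) cube([938, 244, 165]);
translate([210, 1619, 825]) cube([938, 244, 165]);


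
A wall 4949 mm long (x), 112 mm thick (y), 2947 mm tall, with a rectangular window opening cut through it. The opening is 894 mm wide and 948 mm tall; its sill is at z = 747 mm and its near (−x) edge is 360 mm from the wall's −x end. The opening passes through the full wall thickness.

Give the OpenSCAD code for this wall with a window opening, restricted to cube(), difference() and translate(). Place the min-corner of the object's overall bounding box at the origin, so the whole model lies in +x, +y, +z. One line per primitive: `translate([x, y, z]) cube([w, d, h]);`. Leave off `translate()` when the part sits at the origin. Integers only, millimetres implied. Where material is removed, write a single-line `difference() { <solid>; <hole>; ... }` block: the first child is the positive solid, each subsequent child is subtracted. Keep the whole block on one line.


difference() { cube([4949, 112, 2947]); translate([360, 0, 747]) cube([894, 112, 948]); }


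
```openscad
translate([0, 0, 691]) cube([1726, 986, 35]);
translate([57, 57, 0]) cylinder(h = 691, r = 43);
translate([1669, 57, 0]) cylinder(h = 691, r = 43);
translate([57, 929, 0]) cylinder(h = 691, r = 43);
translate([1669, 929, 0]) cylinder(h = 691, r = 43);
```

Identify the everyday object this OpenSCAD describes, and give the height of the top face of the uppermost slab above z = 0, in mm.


A table. The table height is 726 mm.

A 1726×986×35 slab sits at z = 691 on four Ø86 mm round legs — a table. The top surface is at 691 + 35 = 726 mm.


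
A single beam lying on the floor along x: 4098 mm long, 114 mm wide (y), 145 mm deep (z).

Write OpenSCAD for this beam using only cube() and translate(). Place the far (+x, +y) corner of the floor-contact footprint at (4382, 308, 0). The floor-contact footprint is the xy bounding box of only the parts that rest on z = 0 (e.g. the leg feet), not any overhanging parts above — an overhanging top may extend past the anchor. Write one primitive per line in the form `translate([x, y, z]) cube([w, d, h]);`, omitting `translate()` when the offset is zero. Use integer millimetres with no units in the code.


translate([284, 194, 0]) cube([4098, 114, 145]);


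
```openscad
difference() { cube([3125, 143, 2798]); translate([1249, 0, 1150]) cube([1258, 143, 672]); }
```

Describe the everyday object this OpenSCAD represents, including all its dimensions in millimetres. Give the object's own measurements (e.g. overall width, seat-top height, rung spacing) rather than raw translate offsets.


A wall 3125 mm long (x), 143 mm thick (y), 2798 mm tall, with a rectangular window opening cut through it. The opening is 1258 mm wide and 672 mm tall; its sill is at z = 1150 mm and its near (−x) edge is 1249 mm from the wall's −x end. The opening passes through the full wall thickness.


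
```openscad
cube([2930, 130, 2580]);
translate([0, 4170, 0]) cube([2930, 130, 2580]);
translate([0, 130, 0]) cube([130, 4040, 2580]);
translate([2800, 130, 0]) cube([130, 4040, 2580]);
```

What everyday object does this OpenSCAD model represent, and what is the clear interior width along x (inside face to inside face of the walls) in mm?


A house (or room) frame. The interior width is 2670 mm.

Four 2580 mm walls enclosing a rectangle with no floor or roof — a room or house frame. Outside width is 2930 mm and wall thickness is 130 mm, so the interior width is 2930 − 2 × 130 = 2670 mm.


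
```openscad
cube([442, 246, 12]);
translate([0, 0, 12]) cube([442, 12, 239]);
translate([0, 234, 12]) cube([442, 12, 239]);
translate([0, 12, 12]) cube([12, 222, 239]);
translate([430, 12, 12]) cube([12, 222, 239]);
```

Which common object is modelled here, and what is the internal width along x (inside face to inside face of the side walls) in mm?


An open box. The internal width is 418 mm.

A 442×246 base slab with four walls standing on it — an open box. The base is 442 mm wide and the walls are 12 mm thick, so the internal width is 442 − 2 × 12 = 418 mm.


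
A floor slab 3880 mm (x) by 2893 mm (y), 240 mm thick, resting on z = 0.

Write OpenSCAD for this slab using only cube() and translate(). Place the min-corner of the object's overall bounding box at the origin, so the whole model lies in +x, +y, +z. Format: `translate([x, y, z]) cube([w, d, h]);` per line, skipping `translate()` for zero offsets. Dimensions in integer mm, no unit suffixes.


cube([3880, 2893, 240]);


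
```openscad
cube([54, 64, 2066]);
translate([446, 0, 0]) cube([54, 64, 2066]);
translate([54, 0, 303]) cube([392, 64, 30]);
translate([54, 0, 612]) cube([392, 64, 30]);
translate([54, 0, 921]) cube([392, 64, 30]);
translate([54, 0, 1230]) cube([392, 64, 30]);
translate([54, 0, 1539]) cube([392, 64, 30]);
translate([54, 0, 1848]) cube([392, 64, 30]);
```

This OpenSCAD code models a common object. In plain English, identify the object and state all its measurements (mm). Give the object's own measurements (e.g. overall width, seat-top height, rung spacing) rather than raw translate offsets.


A straight ladder. Two 54×64 mm vertical rails, 2066 mm tall, stand 500 mm apart (outside-to-outside) with their front faces coplanar on the −y side. 6 rungs, each 64 mm deep and 30 mm tall, span between the inner faces of the rails, front faces flush with the rails. The lowest rung's underside is at z = 303 mm and rungs are spaced 309 mm apart (underside to underside).


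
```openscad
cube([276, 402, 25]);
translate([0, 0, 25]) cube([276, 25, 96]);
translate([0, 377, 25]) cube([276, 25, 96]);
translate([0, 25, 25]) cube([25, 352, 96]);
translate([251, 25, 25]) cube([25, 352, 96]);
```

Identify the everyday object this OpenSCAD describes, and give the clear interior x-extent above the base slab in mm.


An open box. The internal width is 226 mm.

A 276×402 base slab with four walls standing on it — an open box. The base is 276 mm wide and the walls are 25 mm thick, so the internal width is 276 − 2 × 25 = 226 mm.


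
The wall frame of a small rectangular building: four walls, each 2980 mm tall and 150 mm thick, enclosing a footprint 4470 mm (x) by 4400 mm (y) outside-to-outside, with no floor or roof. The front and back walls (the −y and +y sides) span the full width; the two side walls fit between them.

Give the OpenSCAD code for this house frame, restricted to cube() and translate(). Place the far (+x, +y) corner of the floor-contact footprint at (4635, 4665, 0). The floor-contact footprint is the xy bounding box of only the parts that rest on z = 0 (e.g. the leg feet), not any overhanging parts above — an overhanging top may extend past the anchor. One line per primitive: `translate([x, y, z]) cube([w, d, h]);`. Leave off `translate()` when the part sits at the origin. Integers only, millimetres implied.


translate([165, 265, 0]) cube([4470, 150, 2980]);
translate([165, 4515, 0]) cube([4470, 150, 2980]);
translate([165, 415, 0]) cube([150, 4100, 2980]);
translate([4485, 415, 0]) cube([150, 4100, 2980]);


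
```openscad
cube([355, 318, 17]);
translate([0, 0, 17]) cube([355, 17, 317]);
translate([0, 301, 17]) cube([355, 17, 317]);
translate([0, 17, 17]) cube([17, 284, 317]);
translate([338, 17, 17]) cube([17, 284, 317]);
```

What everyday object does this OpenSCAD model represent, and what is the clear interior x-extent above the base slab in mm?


An open box. The internal width is 321 mm.

A 355×318 base slab with four walls standing on it — an open box. The base is 355 mm wide and the walls are 17 mm thick, so the internal width is 355 − 2 × 17 = 321 mm.


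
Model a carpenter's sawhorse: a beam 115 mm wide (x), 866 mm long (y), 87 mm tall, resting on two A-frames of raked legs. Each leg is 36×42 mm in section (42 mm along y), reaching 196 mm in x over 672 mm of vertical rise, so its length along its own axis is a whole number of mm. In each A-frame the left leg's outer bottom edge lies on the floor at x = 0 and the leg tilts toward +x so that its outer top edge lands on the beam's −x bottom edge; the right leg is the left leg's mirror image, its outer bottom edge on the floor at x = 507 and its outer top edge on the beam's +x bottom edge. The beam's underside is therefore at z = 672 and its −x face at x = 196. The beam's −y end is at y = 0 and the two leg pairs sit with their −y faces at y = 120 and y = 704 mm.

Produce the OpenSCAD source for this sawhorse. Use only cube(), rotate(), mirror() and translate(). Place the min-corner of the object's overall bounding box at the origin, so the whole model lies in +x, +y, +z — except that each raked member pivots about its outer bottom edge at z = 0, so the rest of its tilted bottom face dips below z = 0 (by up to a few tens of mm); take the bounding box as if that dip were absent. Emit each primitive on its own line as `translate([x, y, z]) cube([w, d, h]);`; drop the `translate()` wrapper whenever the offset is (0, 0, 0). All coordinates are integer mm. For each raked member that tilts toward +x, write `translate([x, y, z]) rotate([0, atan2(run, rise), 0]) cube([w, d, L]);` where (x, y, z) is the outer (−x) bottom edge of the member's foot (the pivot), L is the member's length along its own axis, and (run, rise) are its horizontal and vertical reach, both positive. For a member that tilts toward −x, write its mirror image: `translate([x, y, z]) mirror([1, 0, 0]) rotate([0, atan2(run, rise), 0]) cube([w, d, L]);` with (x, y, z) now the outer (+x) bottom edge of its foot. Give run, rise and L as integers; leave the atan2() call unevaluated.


translate([196, 0, 672]) cube([115, 866, 87]);
translate([0, 120, 0]) rotate([0, atan2(196, 672), 0]) cube([36, 42, 700]);
translate([507, 120, 0]) mirror([1, 0, 0]) rotate([0, atan2(196, 672), 0]) cube([36, 42, 700]);
translate([0, 704, 0]) rotate([0, atan2(196, 672), 0]) cube([36, 42, 700]);
translate([507, 704, 0]) mirror([1, 0, 0]) rotate([0, atan2(196, 672), 0]) cube([36, 42, 700]);


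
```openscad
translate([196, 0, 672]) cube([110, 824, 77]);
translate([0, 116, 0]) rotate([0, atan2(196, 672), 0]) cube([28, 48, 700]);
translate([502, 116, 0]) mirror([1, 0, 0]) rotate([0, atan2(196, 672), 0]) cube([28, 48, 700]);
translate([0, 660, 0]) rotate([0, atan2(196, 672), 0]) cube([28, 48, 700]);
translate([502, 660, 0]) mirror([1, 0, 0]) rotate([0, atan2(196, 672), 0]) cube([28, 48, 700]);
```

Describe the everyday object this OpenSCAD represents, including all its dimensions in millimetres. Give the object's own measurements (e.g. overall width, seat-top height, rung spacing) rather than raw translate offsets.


A sawhorse. A 110×824×77 mm beam (x, y, z) sits on two A-frame leg pairs. Each pair is two raked legs of 28×48 mm section (48 mm along y) splaying symmetrically in x. Each leg rises 672 mm vertically over 196 mm of horizontal reach and is 700 mm long along its own axis. Every leg's outer bottom edge rests on the floor and its outer top edge meets a bottom edge of the beam — the left legs (tilting toward +x) meet the beam's −x bottom edge, the right legs (their mirror images, tilting toward −x) meet its +x bottom edge — so the leg tops tuck under the beam, the beam's underside is 672 mm above the floor, and the feet are 502 mm apart outside-to-outside with the beam centred between them. The two leg pairs are set in 116 mm from either end of the beam.


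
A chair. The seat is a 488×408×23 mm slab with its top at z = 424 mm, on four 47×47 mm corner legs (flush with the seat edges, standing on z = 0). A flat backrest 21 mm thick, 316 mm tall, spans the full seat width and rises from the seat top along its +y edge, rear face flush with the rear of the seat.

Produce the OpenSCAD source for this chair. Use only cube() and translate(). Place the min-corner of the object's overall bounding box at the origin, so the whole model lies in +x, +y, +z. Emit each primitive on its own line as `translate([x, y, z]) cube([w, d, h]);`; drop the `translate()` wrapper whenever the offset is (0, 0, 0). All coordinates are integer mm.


translate([0, 0, 401]) cube([488, 408, 23]);
cube([47, 47, 401]);
translate([441, 0, 0]) cube([47, 47, 401]);
translate([0, 361, 0]) cube([47, 47, 401]);
translate([441, 361, 0]) cube([47, 47, 401]);
translate([0, 387, 424]) cube([488, 21, 316]);


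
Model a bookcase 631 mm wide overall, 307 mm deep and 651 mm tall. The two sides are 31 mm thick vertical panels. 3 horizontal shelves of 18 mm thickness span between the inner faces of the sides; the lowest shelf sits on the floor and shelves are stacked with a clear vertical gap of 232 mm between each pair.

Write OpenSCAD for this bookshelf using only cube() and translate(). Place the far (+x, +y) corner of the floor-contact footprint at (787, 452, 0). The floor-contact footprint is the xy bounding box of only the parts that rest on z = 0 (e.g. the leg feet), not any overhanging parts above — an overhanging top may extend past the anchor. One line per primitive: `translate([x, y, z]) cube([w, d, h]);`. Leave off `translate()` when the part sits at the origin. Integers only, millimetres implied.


translate([156, 145, 0]) cube([31, 307, 651]);
translate([756, 145, 0]) cube([31, 307, 651]);
translate([187, 145, 0]) cube([569, 307, 18]);
translate([187, 145, 250]) cube([569, 307, 18]);
translate([187, 145, 500]) cube([569, 307, 18]);


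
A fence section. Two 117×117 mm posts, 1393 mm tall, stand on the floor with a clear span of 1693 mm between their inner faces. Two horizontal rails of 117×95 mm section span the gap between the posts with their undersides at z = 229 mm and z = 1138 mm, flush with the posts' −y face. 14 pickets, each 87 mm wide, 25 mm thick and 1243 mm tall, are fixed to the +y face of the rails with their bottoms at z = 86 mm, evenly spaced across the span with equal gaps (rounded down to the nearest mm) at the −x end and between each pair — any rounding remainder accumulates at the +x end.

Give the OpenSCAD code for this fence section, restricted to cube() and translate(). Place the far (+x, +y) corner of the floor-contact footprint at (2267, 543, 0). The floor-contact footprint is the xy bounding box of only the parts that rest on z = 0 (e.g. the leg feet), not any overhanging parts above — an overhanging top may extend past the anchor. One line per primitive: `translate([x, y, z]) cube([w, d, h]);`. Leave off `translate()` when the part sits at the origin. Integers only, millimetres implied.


translate([340, 426, 0]) cube([117, 117, 1393]);
translate([2150, 426, 0]) cube([117, 117, 1393]);
translate([457, 426, 229]) cube([1693, 117, 95]);
translate([457, 426, 1138]) cube([1693, 117, 95]);
translate([488, 543, 86]) cube([87, 25, 1243]);
translate([606, 543, 86]) cube([87, 25, 1243]);
translate([724, 543, 86]) cube([87, 25, 1243]);
translate([842, 543, 86]) cube([87, 25, 1243]);
translate([960, 543, 86]) cube([87, 25, 1243]);
translate([1078, 543, 86]) cube([87, 25, 1243]);
translate([1196, 543, 86]) cube([87, 25, 1243]);
translate([1314, 543, 86]) cube([87, 25, 1243]);
translate([1432, 543, 86]) cube([87, 25, 1243]);
translate([1550, 543, 86]) cube([87, 25, 1243]);
translate([1668, 543, 86]) cube([87, 25, 1243]);
translate([1786, 543, 86]) cube([87, 25, 1243]);
translate([1904, 543, 86]) cube([87, 25, 1243]);
translate([2022, 543, 86]) cube([87, 25, 1243]);
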